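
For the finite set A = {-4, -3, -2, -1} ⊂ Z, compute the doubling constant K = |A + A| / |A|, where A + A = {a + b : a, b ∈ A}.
K = |A + A| / |A| = 7/4

Enumerate A + A = {a + b : a, b ∈ A}. With |A| = 4, there are |A|^2 = 16 ordered sum pairs; collecting distinct values, A + A = {-8, -7, -6, -5, -4, -3, -2}, so |A + A| = 7. Thus K = 7/4. Here |A + A| = 2|A| − 1 = 7, the minimum possible — so K = 7/4 is minimal, which holds iff A is an arithmetic progression.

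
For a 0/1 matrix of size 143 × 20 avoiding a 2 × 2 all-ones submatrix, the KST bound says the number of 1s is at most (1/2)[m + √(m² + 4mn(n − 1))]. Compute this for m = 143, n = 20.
z(143, 20; 2, 2) ≤ (1/2)[143 + √(143² + 4·143·20·19)] = (1/2)[143 + √237809] = 315.3283

Kővári–Sós–Turán: let r_1, ..., r_143 be the row sums and z = Σ r_i the total number of 1s. Each pair of columns can share at most one row with both entries 1 (else a 2×2 all-ones block appears), so Σ_i C(r_i, 2) ≤ C(20, 2) = 190. By convexity Σ_i C(r_i, 2) ≥ 143·C(z/143, 2) = z(z − 143)/(2·143), giving z² − 143z − 143·20·19 ≤ 0 and hence z ≤ (1/2)[143 + √(20449 + 4·54340)] = (1/2)[143 + √237809] ≈ (1/2)(143 + 487.6566) = 315.3283.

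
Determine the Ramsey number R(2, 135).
R(2, 135) = 135

R(2, k) = k for all k ≥ 2: in a 2-colouring of K_k, either some edge is red (a red K_2) or all edges are blue (a blue K_k). And K_{134} coloured all-blue has no blue K_135, so R(2, 135) > 134. Hence R(2, 135) = 135.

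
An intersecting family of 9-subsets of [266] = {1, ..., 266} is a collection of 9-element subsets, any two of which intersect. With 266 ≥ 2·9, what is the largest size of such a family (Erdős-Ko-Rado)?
max |F| = C(265, 8) = 542150225230185

The Erdős-Ko-Rado theorem states: for n ≥ 2k, an intersecting family of k-subsets of an n-element set has size at most C(n − 1, k − 1), with equality for 'star' families {A ⊆ [n] : |A| = k, i ∈ A} (fix an element i). For n = 266, k = 9: C(265, 8) = 542150225230185.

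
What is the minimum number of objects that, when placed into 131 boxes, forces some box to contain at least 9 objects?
n = (9 − 1)·131 + 1 = 1049

By the generalised pigeonhole principle, to guarantee some box contains ≥ r objects we need more than (r − 1) · k objects total. Threshold: n = (r − 1) · k + 1. With r = 9 and k = 131: n = 8 · 131 + 1 = 1048 + 1 = 1049. For n = 1048 = 8 · 131, we can put exactly 8 objects in every box, avoiding 9 in any single one — so 1049 is tight.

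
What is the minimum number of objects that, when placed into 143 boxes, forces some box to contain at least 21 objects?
n = (21 − 1)·143 + 1 = 2861

By the generalised pigeonhole principle, to guarantee some box contains ≥ r objects we need more than (r − 1) · k objects total. Threshold: n = (r − 1) · k + 1. With r = 21 and k = 143: n = 20 · 143 + 1 = 2860 + 1 = 2861. For n = 2860 = 20 · 143, we can put exactly 20 objects in every box, avoiding 21 in any single one — so 2861 is tight.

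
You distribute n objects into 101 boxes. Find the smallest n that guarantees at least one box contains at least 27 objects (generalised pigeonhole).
n = (27 − 1)·101 + 1 = 2627

By the generalised pigeonhole principle, to guarantee some box contains ≥ r objects we need more than (r − 1) · k objects total. Threshold: n = (r − 1) · k + 1. With r = 27 and k = 101: n = 26 · 101 + 1 = 2626 + 1 = 2627. For n = 2626 = 26 · 101, we can put exactly 26 objects in every box, avoiding 27 in any single one — so 2627 is tight.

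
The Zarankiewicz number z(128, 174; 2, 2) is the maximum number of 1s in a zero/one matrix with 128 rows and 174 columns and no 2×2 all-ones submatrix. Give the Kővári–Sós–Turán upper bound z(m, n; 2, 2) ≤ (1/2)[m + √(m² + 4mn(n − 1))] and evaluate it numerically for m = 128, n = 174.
z(128, 174; 2, 2) ≤ (1/2)[128 + √(128² + 4·128·174·173)] = (1/2)[128 + √15428608] = 2027.9633

Kővári–Sós–Turán: let r_1, ..., r_128 be the row sums and z = Σ r_i the total number of 1s. Each pair of columns can share at most one row with both entries 1 (else a 2×2 all-ones block appears), so Σ_i C(r_i, 2) ≤ C(174, 2) = 15051. By convexity Σ_i C(r_i, 2) ≥ 128·C(z/128, 2) = z(z − 128)/(2·128), giving z² − 128z − 128·174·173 ≤ 0 and hence z ≤ (1/2)[128 + √(16384 + 4·3853056)] = (1/2)[128 + √15428608] ≈ (1/2)(128 + 3927.9267) = 2027.9633.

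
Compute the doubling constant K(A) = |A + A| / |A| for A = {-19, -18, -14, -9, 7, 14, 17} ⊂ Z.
K = |A + A| / |A| = 26/7

Enumerate A + A = {a + b : a, b ∈ A}. With |A| = 7, there are |A|^2 = 49 ordered sum pairs; collecting distinct values, A + A = {-38, -37, -36, -33, -32, -28, -27, -23, -18, -12, -11, -7, -5, -4, -2, -1, 0, 3, 5, 8, 14, 21, 24, 28, 31, 34}, so |A + A| = 26. Thus K = 26/7. For comparison, the minimum possible |A + A| over all 7-element sets is 2·7 − 1 = 13 (so min K = 13/7), attained only by arithmetic progressions.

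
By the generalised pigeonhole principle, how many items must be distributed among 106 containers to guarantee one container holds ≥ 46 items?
n = (46 − 1)·106 + 1 = 4771

By the generalised pigeonhole principle, to guarantee some box contains ≥ r objects we need more than (r − 1) · k objects total. Threshold: n = (r − 1) · k + 1. With r = 46 and k = 106: n = 45 · 106 + 1 = 4770 + 1 = 4771. For n = 4770 = 45 · 106, we can put exactly 45 objects in every box, avoiding 46 in any single one — so 4771 is tight.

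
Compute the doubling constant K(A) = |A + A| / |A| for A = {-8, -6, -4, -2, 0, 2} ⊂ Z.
K = |A + A| / |A| = 11/6

Enumerate A + A = {a + b : a, b ∈ A}. With |A| = 6, there are |A|^2 = 36 ordered sum pairs; collecting distinct values, A + A = {-16, -14, -12, -10, -8, -6, -4, -2, 0, 2, 4}, so |A + A| = 11. Thus K = 11/6. Here |A + A| = 2|A| − 1 = 11, the minimum possible — so K = 11/6 is minimal, which holds iff A is an arithmetic progression.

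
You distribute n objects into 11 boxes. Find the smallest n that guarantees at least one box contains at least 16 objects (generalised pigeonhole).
n = (16 − 1)·11 + 1 = 166

By the generalised pigeonhole principle, to guarantee some box contains ≥ r objects we need more than (r − 1) · k objects total. Threshold: n = (r − 1) · k + 1. With r = 16 and k = 11: n = 15 · 11 + 1 = 165 + 1 = 166. For n = 165 = 15 · 11, we can put exactly 15 objects in every box, avoiding 16 in any single one — so 166 is tight.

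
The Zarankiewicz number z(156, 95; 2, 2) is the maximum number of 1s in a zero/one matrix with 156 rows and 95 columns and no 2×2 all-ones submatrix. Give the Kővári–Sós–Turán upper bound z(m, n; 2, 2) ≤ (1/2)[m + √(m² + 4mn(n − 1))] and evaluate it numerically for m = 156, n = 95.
z(156, 95; 2, 2) ≤ (1/2)[156 + √(156² + 4·156·95·94)] = (1/2)[156 + √5596656] = 1260.8626

Kővári–Sós–Turán: let r_1, ..., r_156 be the row sums and z = Σ r_i the total number of 1s. Each pair of columns can share at most one row with both entries 1 (else a 2×2 all-ones block appears), so Σ_i C(r_i, 2) ≤ C(95, 2) = 4465. By convexity Σ_i C(r_i, 2) ≥ 156·C(z/156, 2) = z(z − 156)/(2·156), giving z² − 156z − 156·95·94 ≤ 0 and hence z ≤ (1/2)[156 + √(24336 + 4·1393080)] = (1/2)[156 + √5596656] ≈ (1/2)(156 + 2365.7253) = 1260.8626.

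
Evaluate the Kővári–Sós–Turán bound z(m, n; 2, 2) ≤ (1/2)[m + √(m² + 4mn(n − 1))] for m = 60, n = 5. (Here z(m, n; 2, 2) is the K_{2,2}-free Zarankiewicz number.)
z(60, 5; 2, 2) ≤ (1/2)[60 + √(60² + 4·60·5·4)] = (1/2)[60 + √8400] = 75.8258

Kővári–Sós–Turán: let r_1, ..., r_60 be the row sums and z = Σ r_i the total number of 1s. Each pair of columns can share at most one row with both entries 1 (else a 2×2 all-ones block appears), so Σ_i C(r_i, 2) ≤ C(5, 2) = 10. By convexity Σ_i C(r_i, 2) ≥ 60·C(z/60, 2) = z(z − 60)/(2·60), giving z² − 60z − 60·5·4 ≤ 0 and hence z ≤ (1/2)[60 + √(3600 + 4·1200)] = (1/2)[60 + √8400] ≈ (1/2)(60 + 91.6515) = 75.8258.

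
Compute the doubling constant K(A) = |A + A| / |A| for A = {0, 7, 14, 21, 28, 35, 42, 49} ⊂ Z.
K = |A + A| / |A| = 15/8

Enumerate A + A = {a + b : a, b ∈ A}. With |A| = 8, there are |A|^2 = 64 ordered sum pairs; collecting distinct values, A + A = {0, 7, 14, 21, 28, 35, 42, 49, 56, 63, 70, 77, 84, 91, 98}, so |A + A| = 15. Thus K = 15/8. Here |A + A| = 2|A| − 1 = 15, the minimum possible — so K = 15/8 is minimal, which holds iff A is an arithmetic progression.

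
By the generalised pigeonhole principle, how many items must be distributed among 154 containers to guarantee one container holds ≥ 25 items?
n = (25 − 1)·154 + 1 = 3697

By the generalised pigeonhole principle, to guarantee some box contains ≥ r objects we need more than (r − 1) · k objects total. Threshold: n = (r − 1) · k + 1. With r = 25 and k = 154: n = 24 · 154 + 1 = 3696 + 1 = 3697. For n = 3696 = 24 · 154, we can put exactly 24 objects in every box, avoiding 25 in any single one — so 3697 is tight.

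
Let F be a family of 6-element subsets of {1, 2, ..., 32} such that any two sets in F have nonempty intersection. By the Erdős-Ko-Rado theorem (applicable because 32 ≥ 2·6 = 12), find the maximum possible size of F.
max |F| = C(31, 5) = 169911

Erdős-Ko-Rado (1961): when n ≥ 2k, max |F| = C(n−1, k−1). The bound is attained by the star {A : i ∈ A} for any fixed i ∈ [n]. Here C(32−1, 6−1) = C(31, 5) = 169911.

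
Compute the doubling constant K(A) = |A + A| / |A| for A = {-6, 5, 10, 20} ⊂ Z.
K = |A + A| / |A| = 10/4 = 5/2

Enumerate A + A = {a + b : a, b ∈ A}. With |A| = 4, there are |A|^2 = 16 ordered sum pairs; collecting distinct values, A + A = {-12, -1, 4, 10, 14, 15, 20, 25, 30, 40}, so |A + A| = 10. Thus K = 10/4 = 5/2. For comparison, the minimum possible |A + A| over all 4-element sets is 2·4 − 1 = 7 (so min K = 7/4), attained only by arithmetic progressions.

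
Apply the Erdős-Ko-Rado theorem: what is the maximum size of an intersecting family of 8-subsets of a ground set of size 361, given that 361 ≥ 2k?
max |F| = C(360, 7) = 146622043719720

The Erdős-Ko-Rado theorem states: for n ≥ 2k, an intersecting family of k-subsets of an n-element set has size at most C(n − 1, k − 1), with equality for 'star' families {A ⊆ [n] : |A| = k, i ∈ A} (fix an element i). For n = 361, k = 8: C(360, 7) = 146622043719720.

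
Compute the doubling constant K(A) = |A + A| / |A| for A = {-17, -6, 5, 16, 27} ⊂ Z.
K = |A + A| / |A| = 9/5

Enumerate A + A = {a + b : a, b ∈ A}. With |A| = 5, there are |A|^2 = 25 ordered sum pairs; collecting distinct values, A + A = {-34, -23, -12, -1, 10, 21, 32, 43, 54}, so |A + A| = 9. Thus K = 9/5. Here |A + A| = 2|A| − 1 = 9, the minimum possible — so K = 9/5 is minimal, which holds iff A is an arithmetic progression.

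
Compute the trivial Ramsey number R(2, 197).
R(2, 197) = 197

R(2, k) = k for all k ≥ 2: in a 2-colouring of K_k, either some edge is red (a red K_2) or all edges are blue (a blue K_k). And K_{196} coloured all-blue has no blue K_197, so R(2, 197) > 196. Hence R(2, 197) = 197.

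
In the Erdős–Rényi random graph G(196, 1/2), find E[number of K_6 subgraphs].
E[# K_6] = C(196, 6) · (1/2)^C(6, 2) = 72887293024 / 2^15 = 2277727907/1024 ≈ 2224343.659180

For each 6-subset S of vertices (there are C(196, 6) = 72887293024 such S), let X_S = 1 if S induces a K_6 (all C(6, 2) = 15 edges present). Then P(X_S = 1) = (1/2)^15 = 1/32768. By linearity of expectation, E[# K_6] = C(196, 6) · (1/2)^15 = 72887293024 / 32768 = 2277727907/1024 ≈ 2224343.659180.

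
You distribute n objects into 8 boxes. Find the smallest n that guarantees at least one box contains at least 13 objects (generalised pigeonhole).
n = (13 − 1)·8 + 1 = 97

By the generalised pigeonhole principle, to guarantee some box contains ≥ r objects we need more than (r − 1) · k objects total. Threshold: n = (r − 1) · k + 1. With r = 13 and k = 8: n = 12 · 8 + 1 = 96 + 1 = 97. For n = 96 = 12 · 8, we can put exactly 12 objects in every box, avoiding 13 in any single one — so 97 is tight.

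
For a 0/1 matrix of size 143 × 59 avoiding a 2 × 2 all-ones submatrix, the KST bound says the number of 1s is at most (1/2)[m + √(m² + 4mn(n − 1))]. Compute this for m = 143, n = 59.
z(143, 59; 2, 2) ≤ (1/2)[143 + √(143² + 4·143·59·58)] = (1/2)[143 + √1977833] = 774.6773

Kővári–Sós–Turán: let r_1, ..., r_143 be the row sums and z = Σ r_i the total number of 1s. Each pair of columns can share at most one row with both entries 1 (else a 2×2 all-ones block appears), so Σ_i C(r_i, 2) ≤ C(59, 2) = 1711. By convexity Σ_i C(r_i, 2) ≥ 143·C(z/143, 2) = z(z − 143)/(2·143), giving z² − 143z − 143·59·58 ≤ 0 and hence z ≤ (1/2)[143 + √(20449 + 4·489346)] = (1/2)[143 + √1977833] ≈ (1/2)(143 + 1406.3545) = 774.6773.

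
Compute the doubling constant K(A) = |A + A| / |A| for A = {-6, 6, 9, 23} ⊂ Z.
K = |A + A| / |A| = 10/4 = 5/2

Enumerate A + A = {a + b : a, b ∈ A}. With |A| = 4, there are |A|^2 = 16 ordered sum pairs; collecting distinct values, A + A = {-12, 0, 3, 12, 15, 17, 18, 29, 32, 46}, so |A + A| = 10. Thus K = 10/4 = 5/2. For comparison, the minimum possible |A + A| over all 4-element sets is 2·4 − 1 = 7 (so min K = 7/4), attained only by arithmetic progressions.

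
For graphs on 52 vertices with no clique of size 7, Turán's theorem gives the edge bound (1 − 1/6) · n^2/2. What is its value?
Turán density bound = (5/6) · 52^2/2 = 3380/3 ≈ 1126.6667

Turán's theorem: ex(n, K_{r+1}) is achieved by the complete r-partite Turán graph T(n, r) with parts as balanced as possible, and is at most (1 − 1/r) · n^2/2. For r = 6, n = 52: the density bound is (5/6) · 2704/2 = 3380/3 ≈ 1126.6667. The integer-valued extremum is e(T(52, 6)) = 1126, which is strictly less than the density bound 3380/3 since 6 ∤ 52 (the parts of T(52, 6) cannot all be equal).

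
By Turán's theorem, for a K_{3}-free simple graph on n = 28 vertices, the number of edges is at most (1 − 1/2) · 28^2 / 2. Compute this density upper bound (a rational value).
Turán density bound = (1/2) · 28^2/2 = 196

Turán's theorem: ex(n, K_{r+1}) is achieved by the complete r-partite Turán graph T(n, r) with parts as balanced as possible, and is at most (1 − 1/r) · n^2/2. For r = 2, n = 28: the density bound is (1/2) · 784/2 = 196. Since 2 ∣ 28, the Turán graph T(28, 2) has parts of equal size 14, and its edge count e(T(28, 2)) = 196 attains the density bound exactly.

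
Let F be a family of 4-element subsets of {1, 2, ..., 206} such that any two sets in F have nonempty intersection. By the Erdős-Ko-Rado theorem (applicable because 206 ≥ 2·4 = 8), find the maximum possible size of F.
max |F| = C(205, 3) = 1414910

The Erdős-Ko-Rado theorem states: for n ≥ 2k, an intersecting family of k-subsets of an n-element set has size at most C(n − 1, k − 1), with equality for 'star' families {A ⊆ [n] : |A| = k, i ∈ A} (fix an element i). For n = 206, k = 4: C(205, 3) = 1414910.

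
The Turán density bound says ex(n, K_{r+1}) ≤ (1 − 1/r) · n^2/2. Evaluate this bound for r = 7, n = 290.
Turán density bound = (6/7) · 290^2/2 = 252300/7 ≈ 36042.8571

Turán's theorem: ex(n, K_{r+1}) is achieved by the complete r-partite Turán graph T(n, r) with parts as balanced as possible, and is at most (1 − 1/r) · n^2/2. For r = 7, n = 290: the density bound is (6/7) · 84100/2 = 252300/7 ≈ 36042.8571. The integer-valued extremum is e(T(290, 7)) = 36042, which is strictly less than the density bound 252300/7 since 7 ∤ 290 (the parts of T(290, 7) cannot all be equal).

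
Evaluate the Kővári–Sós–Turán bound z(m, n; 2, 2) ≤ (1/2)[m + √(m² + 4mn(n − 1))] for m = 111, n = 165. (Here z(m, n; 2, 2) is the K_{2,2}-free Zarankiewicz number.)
z(111, 165; 2, 2) ≤ (1/2)[111 + √(111² + 4·111·165·164)] = (1/2)[111 + √12026961] = 1789.4955

Kővári–Sós–Turán: let r_1, ..., r_111 be the row sums and z = Σ r_i the total number of 1s. Each pair of columns can share at most one row with both entries 1 (else a 2×2 all-ones block appears), so Σ_i C(r_i, 2) ≤ C(165, 2) = 13530. By convexity Σ_i C(r_i, 2) ≥ 111·C(z/111, 2) = z(z − 111)/(2·111), giving z² − 111z − 111·165·164 ≤ 0 and hence z ≤ (1/2)[111 + √(12321 + 4·3003660)] = (1/2)[111 + √12026961] ≈ (1/2)(111 + 3467.9909) = 1789.4955.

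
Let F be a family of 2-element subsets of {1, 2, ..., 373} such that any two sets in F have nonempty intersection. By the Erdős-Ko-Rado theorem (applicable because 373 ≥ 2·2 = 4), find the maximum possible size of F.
max |F| = C(372, 1) = 372

Erdős-Ko-Rado (1961): when n ≥ 2k, max |F| = C(n−1, k−1). The bound is attained by the star {A : i ∈ A} for any fixed i ∈ [n]. Here C(373−1, 2−1) = C(372, 1) = 372.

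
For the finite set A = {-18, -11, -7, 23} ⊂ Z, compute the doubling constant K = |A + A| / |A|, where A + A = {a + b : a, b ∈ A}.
K = |A + A| / |A| = 10/4 = 5/2

Enumerate A + A = {a + b : a, b ∈ A}. With |A| = 4, there are |A|^2 = 16 ordered sum pairs; collecting distinct values, A + A = {-36, -29, -25, -22, -18, -14, 5, 12, 16, 46}, so |A + A| = 10. Thus K = 10/4 = 5/2. For comparison, the minimum possible |A + A| over all 4-element sets is 2·4 − 1 = 7 (so min K = 7/4), attained only by arithmetic progressions.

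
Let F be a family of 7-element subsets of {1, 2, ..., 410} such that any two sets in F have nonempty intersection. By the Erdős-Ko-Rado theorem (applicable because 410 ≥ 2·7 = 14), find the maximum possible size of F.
max |F| = C(409, 6) = 6266251272204

The Erdős-Ko-Rado theorem states: for n ≥ 2k, an intersecting family of k-subsets of an n-element set has size at most C(n − 1, k − 1), with equality for 'star' families {A ⊆ [n] : |A| = k, i ∈ A} (fix an element i). For n = 410, k = 7: C(409, 6) = 6266251272204.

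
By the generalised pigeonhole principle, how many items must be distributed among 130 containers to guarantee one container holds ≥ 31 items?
n = (31 − 1)·130 + 1 = 3901

By the generalised pigeonhole principle, to guarantee some box contains ≥ r objects we need more than (r − 1) · k objects total. Threshold: n = (r − 1) · k + 1. With r = 31 and k = 130: n = 30 · 130 + 1 = 3900 + 1 = 3901. For n = 3900 = 30 · 130, we can put exactly 30 objects in every box, avoiding 31 in any single one — so 3901 is tight.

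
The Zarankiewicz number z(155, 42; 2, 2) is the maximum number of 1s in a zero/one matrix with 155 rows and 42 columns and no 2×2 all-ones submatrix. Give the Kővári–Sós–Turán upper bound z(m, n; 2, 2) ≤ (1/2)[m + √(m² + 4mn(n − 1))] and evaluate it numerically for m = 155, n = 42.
z(155, 42; 2, 2) ≤ (1/2)[155 + √(155² + 4·155·42·41)] = (1/2)[155 + √1091665] = 599.9139

Kővári–Sós–Turán: let r_1, ..., r_155 be the row sums and z = Σ r_i the total number of 1s. Each pair of columns can share at most one row with both entries 1 (else a 2×2 all-ones block appears), so Σ_i C(r_i, 2) ≤ C(42, 2) = 861. By convexity Σ_i C(r_i, 2) ≥ 155·C(z/155, 2) = z(z − 155)/(2·155), giving z² − 155z − 155·42·41 ≤ 0 and hence z ≤ (1/2)[155 + √(24025 + 4·266910)] = (1/2)[155 + √1091665] ≈ (1/2)(155 + 1044.8277) = 599.9139.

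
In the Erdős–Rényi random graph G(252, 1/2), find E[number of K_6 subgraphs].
E[# K_6] = C(252, 6) · (1/2)^C(6, 2) = 334988390100 / 2^15 = 83747097525/8192 ≈ 10223034.365845

For each 6-subset S of vertices (there are C(252, 6) = 334988390100 such S), let X_S = 1 if S induces a K_6 (all C(6, 2) = 15 edges present). Then P(X_S = 1) = (1/2)^15 = 1/32768. By linearity of expectation, E[# K_6] = C(252, 6) · (1/2)^15 = 334988390100 / 32768 = 83747097525/8192 ≈ 10223034.365845.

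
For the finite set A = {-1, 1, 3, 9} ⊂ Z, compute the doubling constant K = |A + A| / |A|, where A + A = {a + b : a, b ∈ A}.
K = |A + A| / |A| = 9/4

Enumerate A + A = {a + b : a, b ∈ A}. With |A| = 4, there are |A|^2 = 16 ordered sum pairs; collecting distinct values, A + A = {-2, 0, 2, 4, 6, 8, 10, 12, 18}, so |A + A| = 9. Thus K = 9/4. For comparison, the minimum possible |A + A| over all 4-element sets is 2·4 − 1 = 7 (so min K = 7/4), attained only by arithmetic progressions.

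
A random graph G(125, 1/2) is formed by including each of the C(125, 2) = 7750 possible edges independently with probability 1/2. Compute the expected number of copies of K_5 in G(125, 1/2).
E[# K_5] = C(125, 5) · (1/2)^C(5, 2) = 234531275 / 2^10 ≈ 229034.448242

For each 5-subset S of vertices (there are C(125, 5) = 234531275 such S), let X_S = 1 if S induces a K_5 (all C(5, 2) = 10 edges present). Then P(X_S = 1) = (1/2)^10 = 1/1024. By linearity of expectation, E[# K_5] = C(125, 5) · (1/2)^10 = 234531275 / 1024 ≈ 229034.448242.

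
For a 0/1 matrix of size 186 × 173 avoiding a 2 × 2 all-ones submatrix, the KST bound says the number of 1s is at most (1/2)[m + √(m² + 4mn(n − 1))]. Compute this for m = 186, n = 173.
z(186, 173; 2, 2) ≤ (1/2)[186 + √(186² + 4·186·173·172)] = (1/2)[186 + √22173060] = 2447.4139

Kővári–Sós–Turán: let r_1, ..., r_186 be the row sums and z = Σ r_i the total number of 1s. Each pair of columns can share at most one row with both entries 1 (else a 2×2 all-ones block appears), so Σ_i C(r_i, 2) ≤ C(173, 2) = 14878. By convexity Σ_i C(r_i, 2) ≥ 186·C(z/186, 2) = z(z − 186)/(2·186), giving z² − 186z − 186·173·172 ≤ 0 and hence z ≤ (1/2)[186 + √(34596 + 4·5534616)] = (1/2)[186 + √22173060] ≈ (1/2)(186 + 4708.8279) = 2447.4139.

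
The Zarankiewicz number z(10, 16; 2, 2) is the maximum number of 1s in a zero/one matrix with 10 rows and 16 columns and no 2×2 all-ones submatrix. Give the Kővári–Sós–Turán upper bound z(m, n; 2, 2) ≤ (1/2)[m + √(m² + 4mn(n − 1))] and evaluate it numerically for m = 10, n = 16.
z(10, 16; 2, 2) ≤ (1/2)[10 + √(10² + 4·10·16·15)] = (1/2)[10 + √9700] = 54.2443

Kővári–Sós–Turán: let r_1, ..., r_10 be the row sums and z = Σ r_i the total number of 1s. Each pair of columns can share at most one row with both entries 1 (else a 2×2 all-ones block appears), so Σ_i C(r_i, 2) ≤ C(16, 2) = 120. By convexity Σ_i C(r_i, 2) ≥ 10·C(z/10, 2) = z(z − 10)/(2·10), giving z² − 10z − 10·16·15 ≤ 0 and hence z ≤ (1/2)[10 + √(100 + 4·2400)] = (1/2)[10 + √9700] ≈ (1/2)(10 + 98.4886) = 54.2443.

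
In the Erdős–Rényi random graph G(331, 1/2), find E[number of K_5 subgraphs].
E[# K_5] = C(331, 5) · (1/2)^C(5, 2) = 32120195646 / 2^10 = 16060097823/512 ≈ 31367378.560547

For each 5-subset S of vertices (there are C(331, 5) = 32120195646 such S), let X_S = 1 if S induces a K_5 (all C(5, 2) = 10 edges present). Then P(X_S = 1) = (1/2)^10 = 1/1024. By linearity of expectation, E[# K_5] = C(331, 5) · (1/2)^10 = 32120195646 / 1024 = 16060097823/512 ≈ 31367378.560547.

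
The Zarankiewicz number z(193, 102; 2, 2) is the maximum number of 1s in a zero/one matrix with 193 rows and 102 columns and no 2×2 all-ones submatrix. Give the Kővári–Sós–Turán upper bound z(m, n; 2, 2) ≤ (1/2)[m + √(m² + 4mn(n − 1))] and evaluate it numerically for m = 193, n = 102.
z(193, 102; 2, 2) ≤ (1/2)[193 + √(193² + 4·193·102·101)] = (1/2)[193 + √7990393] = 1509.8642

Kővári–Sós–Turán: let r_1, ..., r_193 be the row sums and z = Σ r_i the total number of 1s. Each pair of columns can share at most one row with both entries 1 (else a 2×2 all-ones block appears), so Σ_i C(r_i, 2) ≤ C(102, 2) = 5151. By convexity Σ_i C(r_i, 2) ≥ 193·C(z/193, 2) = z(z − 193)/(2·193), giving z² − 193z − 193·102·101 ≤ 0 and hence z ≤ (1/2)[193 + √(37249 + 4·1988286)] = (1/2)[193 + √7990393] ≈ (1/2)(193 + 2826.7283) = 1509.8642.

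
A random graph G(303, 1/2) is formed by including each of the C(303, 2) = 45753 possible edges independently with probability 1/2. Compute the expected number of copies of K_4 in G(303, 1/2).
E[# K_4] = C(303, 4) · (1/2)^C(4, 2) = 344291325 / 2^6 = 5379551.953125

For each 4-subset S of vertices (there are C(303, 4) = 344291325 such S), let X_S = 1 if S induces a K_4 (all C(4, 2) = 6 edges present). Then P(X_S = 1) = (1/2)^6 = 1/64. By linearity of expectation, E[# K_4] = C(303, 4) · (1/2)^6 = 344291325 / 64 = 5379551.953125.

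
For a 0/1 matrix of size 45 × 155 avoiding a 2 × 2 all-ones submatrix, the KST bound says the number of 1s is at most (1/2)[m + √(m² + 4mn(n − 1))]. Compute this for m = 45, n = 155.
z(45, 155; 2, 2) ≤ (1/2)[45 + √(45² + 4·45·155·154)] = (1/2)[45 + √4298625] = 1059.1563

Kővári–Sós–Turán: let r_1, ..., r_45 be the row sums and z = Σ r_i the total number of 1s. Each pair of columns can share at most one row with both entries 1 (else a 2×2 all-ones block appears), so Σ_i C(r_i, 2) ≤ C(155, 2) = 11935. By convexity Σ_i C(r_i, 2) ≥ 45·C(z/45, 2) = z(z − 45)/(2·45), giving z² − 45z − 45·155·154 ≤ 0 and hence z ≤ (1/2)[45 + √(2025 + 4·1074150)] = (1/2)[45 + √4298625] ≈ (1/2)(45 + 2073.3126) = 1059.1563.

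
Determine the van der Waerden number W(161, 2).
W(161, 2) = 161 + 1 = 162

A 2-term AP is any pair of integers, so a monochromatic 2-AP exists iff some colour is used at least twice. With 161 colours, the colouring i ↦ i on {1, ..., 161} uses each colour once, avoiding any monochromatic pair, so W(161, 2) > 161. For {1, ..., 162}, pigeonhole forces two integers of the same colour, which form a monochromatic 2-AP. Hence W(161, 2) = 162.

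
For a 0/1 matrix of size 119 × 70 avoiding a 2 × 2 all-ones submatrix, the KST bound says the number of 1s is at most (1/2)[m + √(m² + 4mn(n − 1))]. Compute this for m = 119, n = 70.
z(119, 70; 2, 2) ≤ (1/2)[119 + √(119² + 4·119·70·69)] = (1/2)[119 + √2313241] = 819.9671

Kővári–Sós–Turán: let r_1, ..., r_119 be the row sums and z = Σ r_i the total number of 1s. Each pair of columns can share at most one row with both entries 1 (else a 2×2 all-ones block appears), so Σ_i C(r_i, 2) ≤ C(70, 2) = 2415. By convexity Σ_i C(r_i, 2) ≥ 119·C(z/119, 2) = z(z − 119)/(2·119), giving z² − 119z − 119·70·69 ≤ 0 and hence z ≤ (1/2)[119 + √(14161 + 4·574770)] = (1/2)[119 + √2313241] ≈ (1/2)(119 + 1520.9343) = 819.9671.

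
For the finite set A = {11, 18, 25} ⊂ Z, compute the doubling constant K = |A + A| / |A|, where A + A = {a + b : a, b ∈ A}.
K = |A + A| / |A| = 5/3

Enumerate A + A = {a + b : a, b ∈ A}. With |A| = 3, there are |A|^2 = 9 ordered sum pairs; collecting distinct values, A + A = {22, 29, 36, 43, 50}, so |A + A| = 5. Thus K = 5/3. Here |A + A| = 2|A| − 1 = 5, the minimum possible — so K = 5/3 is minimal, which holds iff A is an arithmetic progression.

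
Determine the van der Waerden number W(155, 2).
W(155, 2) = 155 + 1 = 156

A 2-term AP is any pair of integers, so a monochromatic 2-AP exists iff some colour is used at least twice. With 155 colours, the colouring i ↦ i on {1, ..., 155} uses each colour once, avoiding any monochromatic pair, so W(155, 2) > 155. For {1, ..., 156}, pigeonhole forces two integers of the same colour, which form a monochromatic 2-AP. Hence W(155, 2) = 156.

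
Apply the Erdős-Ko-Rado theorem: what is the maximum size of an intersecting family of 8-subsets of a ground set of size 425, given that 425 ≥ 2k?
max |F| = C(424, 7) = 465060901847784

The Erdős-Ko-Rado theorem states: for n ≥ 2k, an intersecting family of k-subsets of an n-element set has size at most C(n − 1, k − 1), with equality for 'star' families {A ⊆ [n] : |A| = k, i ∈ A} (fix an element i). For n = 425, k = 8: C(424, 7) = 465060901847784.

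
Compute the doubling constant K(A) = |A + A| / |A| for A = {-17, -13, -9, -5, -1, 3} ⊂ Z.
K = |A + A| / |A| = 11/6

Enumerate A + A = {a + b : a, b ∈ A}. With |A| = 6, there are |A|^2 = 36 ordered sum pairs; collecting distinct values, A + A = {-34, -30, -26, -22, -18, -14, -10, -6, -2, 2, 6}, so |A + A| = 11. Thus K = 11/6. Here |A + A| = 2|A| − 1 = 11, the minimum possible — so K = 11/6 is minimal, which holds iff A is an arithmetic progression.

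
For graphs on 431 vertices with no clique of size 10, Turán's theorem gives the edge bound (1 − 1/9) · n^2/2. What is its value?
Turán density bound = (8/9) · 431^2/2 = 743044/9 ≈ 82560.4444

Turán's theorem: ex(n, K_{r+1}) is achieved by the complete r-partite Turán graph T(n, r) with parts as balanced as possible, and is at most (1 − 1/r) · n^2/2. For r = 9, n = 431: the density bound is (8/9) · 185761/2 = 743044/9 ≈ 82560.4444. The integer-valued extremum is e(T(431, 9)) = 82560, which is strictly less than the density bound 743044/9 since 9 ∤ 431 (the parts of T(431, 9) cannot all be equal).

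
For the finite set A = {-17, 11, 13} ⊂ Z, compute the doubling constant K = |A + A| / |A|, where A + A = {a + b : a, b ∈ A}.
K = |A + A| / |A| = 6/3 = 2

Enumerate A + A = {a + b : a, b ∈ A}. With |A| = 3, there are |A|^2 = 9 ordered sum pairs; collecting distinct values, A + A = {-34, -6, -4, 22, 24, 26}, so |A + A| = 6. Thus K = 6/3 = 2. For comparison, the minimum possible |A + A| over all 3-element sets is 2·3 − 1 = 5 (so min K = 5/3), attained only by arithmetic progressions.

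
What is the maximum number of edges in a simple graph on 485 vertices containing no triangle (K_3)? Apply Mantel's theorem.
ex(485, K_3) = ⌊485^2/4⌋ = 58806

Mantel (1907): a triangle-free graph on n vertices has at most ⌊n^2/4⌋ edges, with equality for the complete bipartite graph K_{⌊n/2⌋, ⌈n/2⌉}. For n = 485: ⌊485^2/4⌋ = ⌊235225/4⌋ = 58806. The extremal graph is K_{242, 243}, which has 242·243 = 58806 edges.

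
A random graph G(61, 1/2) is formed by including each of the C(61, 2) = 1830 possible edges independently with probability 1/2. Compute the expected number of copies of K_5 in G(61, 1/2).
E[# K_5] = C(61, 5) · (1/2)^C(5, 2) = 5949147 / 2^10 ≈ 5809.713867

For each 5-subset S of vertices (there are C(61, 5) = 5949147 such S), let X_S = 1 if S induces a K_5 (all C(5, 2) = 10 edges present). Then P(X_S = 1) = (1/2)^10 = 1/1024. By linearity of expectation, E[# K_5] = C(61, 5) · (1/2)^10 = 5949147 / 1024 ≈ 5809.713867.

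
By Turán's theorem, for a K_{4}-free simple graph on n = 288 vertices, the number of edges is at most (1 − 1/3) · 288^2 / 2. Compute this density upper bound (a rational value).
Turán density bound = (2/3) · 288^2/2 = 27648

Turán's theorem: ex(n, K_{r+1}) is achieved by the complete r-partite Turán graph T(n, r) with parts as balanced as possible, and is at most (1 − 1/r) · n^2/2. For r = 3, n = 288: the density bound is (2/3) · 82944/2 = 27648. Since 3 ∣ 288, the Turán graph T(288, 3) has parts of equal size 96, and its edge count e(T(288, 3)) = 27648 attains the density bound exactly.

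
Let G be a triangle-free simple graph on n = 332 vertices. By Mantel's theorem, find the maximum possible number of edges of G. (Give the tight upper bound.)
ex(332, K_3) = ⌊332^2/4⌋ = 27556

Mantel (1907): a triangle-free graph on n vertices has at most ⌊n^2/4⌋ edges, with equality for the complete bipartite graph K_{⌊n/2⌋, ⌈n/2⌉}. For n = 332: ⌊332^2/4⌋ = ⌊110224/4⌋ = 27556. The extremal graph is K_{166, 166}, which has 166·166 = 27556 edges.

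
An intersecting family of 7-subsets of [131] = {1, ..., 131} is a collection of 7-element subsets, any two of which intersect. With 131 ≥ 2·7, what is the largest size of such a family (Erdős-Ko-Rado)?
max |F| = C(130, 6) = 5963412000

Erdős-Ko-Rado (1961): when n ≥ 2k, max |F| = C(n−1, k−1). The bound is attained by the star {A : i ∈ A} for any fixed i ∈ [n]. Here C(131−1, 7−1) = C(130, 6) = 5963412000.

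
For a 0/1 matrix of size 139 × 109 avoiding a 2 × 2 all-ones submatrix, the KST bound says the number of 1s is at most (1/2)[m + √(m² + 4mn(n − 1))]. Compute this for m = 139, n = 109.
z(139, 109; 2, 2) ≤ (1/2)[139 + √(139² + 4·139·109·108)] = (1/2)[139 + √6564553] = 1350.5692

Kővári–Sós–Turán: let r_1, ..., r_139 be the row sums and z = Σ r_i the total number of 1s. Each pair of columns can share at most one row with both entries 1 (else a 2×2 all-ones block appears), so Σ_i C(r_i, 2) ≤ C(109, 2) = 5886. By convexity Σ_i C(r_i, 2) ≥ 139·C(z/139, 2) = z(z − 139)/(2·139), giving z² − 139z − 139·109·108 ≤ 0 and hence z ≤ (1/2)[139 + √(19321 + 4·1636308)] = (1/2)[139 + √6564553] ≈ (1/2)(139 + 2562.1384) = 1350.5692.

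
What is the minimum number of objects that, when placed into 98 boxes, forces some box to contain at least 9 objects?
n = (9 − 1)·98 + 1 = 785

By the generalised pigeonhole principle, to guarantee some box contains ≥ r objects we need more than (r − 1) · k objects total. Threshold: n = (r − 1) · k + 1. With r = 9 and k = 98: n = 8 · 98 + 1 = 784 + 1 = 785. For n = 784 = 8 · 98, we can put exactly 8 objects in every box, avoiding 9 in any single one — so 785 is tight.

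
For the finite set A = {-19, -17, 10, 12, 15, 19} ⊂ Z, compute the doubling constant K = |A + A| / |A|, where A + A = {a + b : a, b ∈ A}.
K = |A + A| / |A| = 20/6 = 10/3

Enumerate A + A = {a + b : a, b ∈ A}. With |A| = 6, there are |A|^2 = 36 ordered sum pairs; collecting distinct values, A + A = {-38, -36, -34, -9, -7, -5, -4, -2, 0, 2, 20, 22, 24, 25, 27, 29, 30, 31, 34, 38}, so |A + A| = 20. Thus K = 20/6 = 10/3. For comparison, the minimum possible |A + A| over all 6-element sets is 2·6 − 1 = 11 (so min K = 11/6), attained only by arithmetic progressions.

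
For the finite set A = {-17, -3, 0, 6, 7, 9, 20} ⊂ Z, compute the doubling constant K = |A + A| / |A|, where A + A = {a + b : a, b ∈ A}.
K = |A + A| / |A| = 26/7

Enumerate A + A = {a + b : a, b ∈ A}. With |A| = 7, there are |A|^2 = 49 ordered sum pairs; collecting distinct values, A + A = {-34, -20, -17, -11, -10, -8, -6, -3, 0, 3, 4, 6, 7, 9, 12, 13, 14, 15, 16, 17, 18, 20, 26, 27, 29, 40}, so |A + A| = 26. Thus K = 26/7. For comparison, the minimum possible |A + A| over all 7-element sets is 2·7 − 1 = 13 (so min K = 13/7), attained only by arithmetic progressions.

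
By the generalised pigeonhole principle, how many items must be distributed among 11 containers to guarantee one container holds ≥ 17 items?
n = (17 − 1)·11 + 1 = 177

By the generalised pigeonhole principle, to guarantee some box contains ≥ r objects we need more than (r − 1) · k objects total. Threshold: n = (r − 1) · k + 1. With r = 17 and k = 11: n = 16 · 11 + 1 = 176 + 1 = 177. For n = 176 = 16 · 11, we can put exactly 16 objects in every box, avoiding 17 in any single one — so 177 is tight.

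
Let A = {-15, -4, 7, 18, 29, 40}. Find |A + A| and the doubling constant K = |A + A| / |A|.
K = |A + A| / |A| = 11/6

Enumerate A + A = {a + b : a, b ∈ A}. With |A| = 6, there are |A|^2 = 36 ordered sum pairs; collecting distinct values, A + A = {-30, -19, -8, 3, 14, 25, 36, 47, 58, 69, 80}, so |A + A| = 11. Thus K = 11/6. Here |A + A| = 2|A| − 1 = 11, the minimum possible — so K = 11/6 is minimal, which holds iff A is an arithmetic progression.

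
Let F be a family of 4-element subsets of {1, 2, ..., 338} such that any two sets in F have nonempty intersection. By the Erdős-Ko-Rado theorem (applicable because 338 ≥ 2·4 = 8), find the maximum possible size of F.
max |F| = C(337, 3) = 6322120

Erdős-Ko-Rado (1961): when n ≥ 2k, max |F| = C(n−1, k−1). The bound is attained by the star {A : i ∈ A} for any fixed i ∈ [n]. Here C(338−1, 4−1) = C(337, 3) = 6322120.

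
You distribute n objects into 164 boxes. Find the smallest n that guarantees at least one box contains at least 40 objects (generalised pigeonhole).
n = (40 − 1)·164 + 1 = 6397

By the generalised pigeonhole principle, to guarantee some box contains ≥ r objects we need more than (r − 1) · k objects total. Threshold: n = (r − 1) · k + 1. With r = 40 and k = 164: n = 39 · 164 + 1 = 6396 + 1 = 6397. For n = 6396 = 39 · 164, we can put exactly 39 objects in every box, avoiding 40 in any single one — so 6397 is tight.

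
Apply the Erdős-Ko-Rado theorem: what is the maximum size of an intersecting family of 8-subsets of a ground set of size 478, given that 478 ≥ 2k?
max |F| = C(477, 7) = 1066573510019820

The Erdős-Ko-Rado theorem states: for n ≥ 2k, an intersecting family of k-subsets of an n-element set has size at most C(n − 1, k − 1), with equality for 'star' families {A ⊆ [n] : |A| = k, i ∈ A} (fix an element i). For n = 478, k = 8: C(477, 7) = 1066573510019820.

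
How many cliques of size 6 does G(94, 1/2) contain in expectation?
E[# K_6] = C(94, 6) · (1/2)^C(6, 2) = 814216767 / 2^15 ≈ 24847.923798

For each 6-subset S of vertices (there are C(94, 6) = 814216767 such S), let X_S = 1 if S induces a K_6 (all C(6, 2) = 15 edges present). Then P(X_S = 1) = (1/2)^15 = 1/32768. By linearity of expectation, E[# K_6] = C(94, 6) · (1/2)^15 = 814216767 / 32768 ≈ 24847.923798.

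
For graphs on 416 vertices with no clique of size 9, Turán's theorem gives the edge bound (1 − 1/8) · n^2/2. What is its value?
Turán density bound = (7/8) · 416^2/2 = 75712

Turán's theorem: ex(n, K_{r+1}) is achieved by the complete r-partite Turán graph T(n, r) with parts as balanced as possible, and is at most (1 − 1/r) · n^2/2. For r = 8, n = 416: the density bound is (7/8) · 173056/2 = 75712. Since 8 ∣ 416, the Turán graph T(416, 8) has parts of equal size 52, and its edge count e(T(416, 8)) = 75712 attains the density bound exactly.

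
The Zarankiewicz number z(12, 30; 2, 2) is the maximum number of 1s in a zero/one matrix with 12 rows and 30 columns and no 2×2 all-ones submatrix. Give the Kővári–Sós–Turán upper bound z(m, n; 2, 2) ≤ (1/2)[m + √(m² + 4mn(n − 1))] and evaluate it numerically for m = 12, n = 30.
z(12, 30; 2, 2) ≤ (1/2)[12 + √(12² + 4·12·30·29)] = (1/2)[12 + √41904] = 108.3523

Kővári–Sós–Turán: let r_1, ..., r_12 be the row sums and z = Σ r_i the total number of 1s. Each pair of columns can share at most one row with both entries 1 (else a 2×2 all-ones block appears), so Σ_i C(r_i, 2) ≤ C(30, 2) = 435. By convexity Σ_i C(r_i, 2) ≥ 12·C(z/12, 2) = z(z − 12)/(2·12), giving z² − 12z − 12·30·29 ≤ 0 and hence z ≤ (1/2)[12 + √(144 + 4·10440)] = (1/2)[12 + √41904] ≈ (1/2)(12 + 204.7047) = 108.3523.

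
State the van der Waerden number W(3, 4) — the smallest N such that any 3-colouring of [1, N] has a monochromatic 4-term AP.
W(3, 4) = 293

This is a classical value, W(3, 4) = 293, established by combining an explicit 3-colouring of {1, ..., 292} with no monochromatic 4-AP (giving the lower bound W(3, 4) > 292) and a finite case analysis / exhaustive computer search showing every 3-colouring of {1, ..., 293} has such an AP.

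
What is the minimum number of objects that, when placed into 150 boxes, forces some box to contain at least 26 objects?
n = (26 − 1)·150 + 1 = 3751

By the generalised pigeonhole principle, to guarantee some box contains ≥ r objects we need more than (r − 1) · k objects total. Threshold: n = (r − 1) · k + 1. With r = 26 and k = 150: n = 25 · 150 + 1 = 3750 + 1 = 3751. For n = 3750 = 25 · 150, we can put exactly 25 objects in every box, avoiding 26 in any single one — so 3751 is tight.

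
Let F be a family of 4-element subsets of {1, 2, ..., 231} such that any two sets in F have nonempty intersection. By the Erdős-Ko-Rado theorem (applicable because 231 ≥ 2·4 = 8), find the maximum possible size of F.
max |F| = C(230, 3) = 2001460

Erdős-Ko-Rado (1961): when n ≥ 2k, max |F| = C(n−1, k−1). The bound is attained by the star {A : i ∈ A} for any fixed i ∈ [n]. Here C(231−1, 4−1) = C(230, 3) = 2001460.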